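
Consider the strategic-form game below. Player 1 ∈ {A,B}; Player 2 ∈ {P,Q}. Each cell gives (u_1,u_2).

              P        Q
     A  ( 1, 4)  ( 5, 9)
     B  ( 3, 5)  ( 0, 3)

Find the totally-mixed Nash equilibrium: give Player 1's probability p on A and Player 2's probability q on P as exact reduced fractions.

P1 indiff ⇒ q·1+(1-q)·5 = q·3+(1-q)·0 ⇒ q(-2) = (1-q)(-5) ⇒ q = 5/7
P2 indiff ⇒ p·4+(1-p)·5 = p·9+(1-p)·3 ⇒ p(-5) = (1-p)(-2) ⇒ p = 2/7

p=2/7, q=5/7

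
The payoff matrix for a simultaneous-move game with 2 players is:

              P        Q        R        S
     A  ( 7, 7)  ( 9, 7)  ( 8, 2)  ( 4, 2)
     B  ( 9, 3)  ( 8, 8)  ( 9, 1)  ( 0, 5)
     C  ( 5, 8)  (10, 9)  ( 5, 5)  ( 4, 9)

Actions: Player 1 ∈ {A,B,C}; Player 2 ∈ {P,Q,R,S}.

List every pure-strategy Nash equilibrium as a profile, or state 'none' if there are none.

(A,P): not NE [P1→B gives 9>7]
(A,Q): not NE [P1→C gives 10>9]
(A,R): not NE [P1→B gives 9>8; P2→Q gives 7>2]
(A,S): not NE [P2→Q gives 7>2]
(B,P): not NE [P2→Q gives 8>3]
(B,Q): not NE [P1→C gives 10>8]
(B,R): not NE [P2→Q gives 8>1]
(B,S): not NE [P1→C gives 4>0; P2→Q gives 8>5]
(C,P): not NE [P1→B gives 9>5; P2→S gives 9>8]
(C,Q): NE
(C,R): not NE [P1→B gives 9>5; P2→S gives 9>5]
(C,S): NE

NE set: (C,Q), (C,S)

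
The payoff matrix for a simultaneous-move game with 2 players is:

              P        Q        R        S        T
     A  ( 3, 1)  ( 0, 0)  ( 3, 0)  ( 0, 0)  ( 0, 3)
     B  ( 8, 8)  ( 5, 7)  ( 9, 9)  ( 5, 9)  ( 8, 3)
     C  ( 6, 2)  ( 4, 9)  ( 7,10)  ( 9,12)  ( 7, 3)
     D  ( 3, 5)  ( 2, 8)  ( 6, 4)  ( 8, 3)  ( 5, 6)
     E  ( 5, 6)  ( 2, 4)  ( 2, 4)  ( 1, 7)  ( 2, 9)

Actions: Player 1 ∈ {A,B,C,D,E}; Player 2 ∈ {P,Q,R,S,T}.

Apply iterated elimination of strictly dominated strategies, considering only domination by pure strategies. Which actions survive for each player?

Survivors P1:{B,C} P2:{R,S}

P1 drop A (B beats it: P:8>3 Q:5>0 R:9>3 S:5>0 T:8>0)
P1 drop D (C beats it: P:6>3 Q:4>2 R:7>6 S:9>8 T:7>5)
P1 drop E (B beats it: P:8>5 Q:5>2 R:9>2 S:5>1 T:8>2)
P2 drop P (R beats it: B:9>8 C:10>2)
P2 drop Q (R beats it: B:9>7 C:10>9)
P2 drop T (R beats it: B:9>3 C:10>3)
P1→{B,C} P2→{R,S}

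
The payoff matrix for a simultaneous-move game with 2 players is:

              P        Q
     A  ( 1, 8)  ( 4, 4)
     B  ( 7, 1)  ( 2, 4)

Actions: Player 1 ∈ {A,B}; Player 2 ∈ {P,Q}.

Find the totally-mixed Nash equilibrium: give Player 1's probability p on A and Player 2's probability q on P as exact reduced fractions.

P1 indiff ⇒ q·1+(1-q)·4 = q·7+(1-q)·2 ⇒ q(-6) = (1-q)(-2) ⇒ q = 1/4
P2 indiff ⇒ p·8+(1-p)·1 = p·4+(1-p)·4 ⇒ p(4) = (1-p)(3) ⇒ p = 3/7

(p,q) = (3/7, 1/4)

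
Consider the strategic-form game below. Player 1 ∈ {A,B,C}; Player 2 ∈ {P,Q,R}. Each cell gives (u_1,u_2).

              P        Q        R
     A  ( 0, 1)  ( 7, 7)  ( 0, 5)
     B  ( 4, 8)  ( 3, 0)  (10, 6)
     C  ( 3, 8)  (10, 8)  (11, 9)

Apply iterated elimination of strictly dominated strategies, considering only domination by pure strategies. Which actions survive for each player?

Remaining: P1:{B,C} P2:{P,R}

P1 drop A (C beats it: P:3>0 Q:10>7 R:11>0)
P2 drop Q (R beats it: B:6>0 C:9>8)
P1→{B,C} P2→{P,R}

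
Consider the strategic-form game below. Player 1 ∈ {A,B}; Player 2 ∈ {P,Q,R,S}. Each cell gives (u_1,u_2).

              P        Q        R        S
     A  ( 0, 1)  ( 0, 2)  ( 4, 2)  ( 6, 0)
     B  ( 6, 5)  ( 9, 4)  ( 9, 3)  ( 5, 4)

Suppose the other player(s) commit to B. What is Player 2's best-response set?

u_2(P vs B) = 5
u_2(Q vs B) = 4
u_2(R vs B) = 3
u_2(S vs B) = 4
max payoff 5 at {P}

P2 best: {P}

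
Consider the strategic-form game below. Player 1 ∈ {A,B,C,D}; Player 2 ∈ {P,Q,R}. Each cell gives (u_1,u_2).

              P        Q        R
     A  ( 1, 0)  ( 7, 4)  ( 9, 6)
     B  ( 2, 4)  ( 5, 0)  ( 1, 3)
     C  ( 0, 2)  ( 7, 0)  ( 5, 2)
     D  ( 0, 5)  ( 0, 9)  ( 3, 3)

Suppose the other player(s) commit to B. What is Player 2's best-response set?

BR_2 = {P}

u_2(P vs B) = 4
u_2(Q vs B) = 0
u_2(R vs B) = 3
max payoff 4 at {P}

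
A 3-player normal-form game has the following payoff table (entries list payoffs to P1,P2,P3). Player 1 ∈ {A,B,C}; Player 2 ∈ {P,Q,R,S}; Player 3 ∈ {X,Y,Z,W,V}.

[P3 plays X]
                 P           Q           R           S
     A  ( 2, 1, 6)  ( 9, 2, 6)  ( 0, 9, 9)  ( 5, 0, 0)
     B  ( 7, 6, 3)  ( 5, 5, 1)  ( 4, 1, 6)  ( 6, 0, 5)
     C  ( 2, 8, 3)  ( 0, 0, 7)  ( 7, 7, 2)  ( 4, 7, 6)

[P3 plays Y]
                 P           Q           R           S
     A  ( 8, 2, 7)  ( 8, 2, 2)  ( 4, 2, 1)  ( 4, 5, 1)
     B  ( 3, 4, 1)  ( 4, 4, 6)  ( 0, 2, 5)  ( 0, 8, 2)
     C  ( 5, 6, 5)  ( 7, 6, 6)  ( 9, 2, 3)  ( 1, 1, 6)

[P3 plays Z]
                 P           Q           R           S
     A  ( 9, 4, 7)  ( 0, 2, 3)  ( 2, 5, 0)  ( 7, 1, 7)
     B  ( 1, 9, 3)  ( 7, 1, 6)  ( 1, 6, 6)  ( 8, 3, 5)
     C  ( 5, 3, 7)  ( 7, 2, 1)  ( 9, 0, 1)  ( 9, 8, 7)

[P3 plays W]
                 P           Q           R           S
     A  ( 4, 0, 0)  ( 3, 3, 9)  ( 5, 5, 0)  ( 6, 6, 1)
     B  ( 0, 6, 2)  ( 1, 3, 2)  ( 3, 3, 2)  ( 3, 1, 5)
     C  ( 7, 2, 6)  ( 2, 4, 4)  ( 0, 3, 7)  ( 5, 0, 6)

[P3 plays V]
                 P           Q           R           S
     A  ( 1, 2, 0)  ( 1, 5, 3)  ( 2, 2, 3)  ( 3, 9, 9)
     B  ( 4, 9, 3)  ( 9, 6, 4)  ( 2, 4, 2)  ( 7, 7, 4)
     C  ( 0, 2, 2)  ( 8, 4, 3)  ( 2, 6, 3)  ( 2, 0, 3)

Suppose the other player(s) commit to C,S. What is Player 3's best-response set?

BR_3 = {Z}

u_3(X vs C,S) = 6
u_3(Y vs C,S) = 6
u_3(Z vs C,S) = 7
u_3(W vs C,S) = 6
u_3(V vs C,S) = 3
max payoff 7 at {Z}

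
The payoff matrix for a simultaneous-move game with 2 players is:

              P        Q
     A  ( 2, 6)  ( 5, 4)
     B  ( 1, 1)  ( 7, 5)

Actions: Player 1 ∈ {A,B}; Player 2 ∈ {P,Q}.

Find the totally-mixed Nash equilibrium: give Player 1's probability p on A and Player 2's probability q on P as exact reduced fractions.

P1 indiff ⇒ q·2+(1-q)·5 = q·1+(1-q)·7 ⇒ q(1) = (1-q)(2) ⇒ q = 2/3
P2 indiff ⇒ p·6+(1-p)·1 = p·4+(1-p)·5 ⇒ p(2) = (1-p)(4) ⇒ p = 2/3

p=2/3, q=2/3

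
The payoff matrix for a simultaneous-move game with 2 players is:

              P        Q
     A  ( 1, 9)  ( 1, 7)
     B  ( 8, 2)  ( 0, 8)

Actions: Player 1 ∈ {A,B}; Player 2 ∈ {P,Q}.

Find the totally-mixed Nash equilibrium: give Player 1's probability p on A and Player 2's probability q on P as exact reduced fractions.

P1 indiff ⇒ q·1+(1-q)·1 = q·8+(1-q)·0 ⇒ q(-7) = (1-q)(-1) ⇒ q = 1/8
P2 indiff ⇒ p·9+(1-p)·2 = p·7+(1-p)·8 ⇒ p(2) = (1-p)(6) ⇒ p = 3/4

(p,q) = (3/4, 1/8)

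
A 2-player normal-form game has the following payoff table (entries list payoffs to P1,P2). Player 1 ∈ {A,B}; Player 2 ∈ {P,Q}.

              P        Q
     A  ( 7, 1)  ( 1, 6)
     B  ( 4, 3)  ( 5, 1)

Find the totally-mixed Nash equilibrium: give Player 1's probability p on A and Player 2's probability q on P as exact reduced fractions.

P1 indiff ⇒ q·7+(1-q)·1 = q·4+(1-q)·5 ⇒ q(3) = (1-q)(4) ⇒ q = 4/7
P2 indiff ⇒ p·1+(1-p)·3 = p·6+(1-p)·1 ⇒ p(-5) = (1-p)(-2) ⇒ p = 2/7

P1 mixes 2/7 on A; P2 mixes 4/7 on P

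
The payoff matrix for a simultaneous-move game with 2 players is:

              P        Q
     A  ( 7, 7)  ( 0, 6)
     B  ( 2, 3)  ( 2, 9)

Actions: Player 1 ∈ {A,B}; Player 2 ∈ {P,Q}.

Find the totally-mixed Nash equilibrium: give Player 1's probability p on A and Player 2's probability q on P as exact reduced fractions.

p=6/7, q=2/7

P1 indiff ⇒ q·7+(1-q)·0 = q·2+(1-q)·2 ⇒ q(5) = (1-q)(2) ⇒ q = 2/7
P2 indiff ⇒ p·7+(1-p)·3 = p·6+(1-p)·9 ⇒ p(1) = (1-p)(6) ⇒ p = 6/7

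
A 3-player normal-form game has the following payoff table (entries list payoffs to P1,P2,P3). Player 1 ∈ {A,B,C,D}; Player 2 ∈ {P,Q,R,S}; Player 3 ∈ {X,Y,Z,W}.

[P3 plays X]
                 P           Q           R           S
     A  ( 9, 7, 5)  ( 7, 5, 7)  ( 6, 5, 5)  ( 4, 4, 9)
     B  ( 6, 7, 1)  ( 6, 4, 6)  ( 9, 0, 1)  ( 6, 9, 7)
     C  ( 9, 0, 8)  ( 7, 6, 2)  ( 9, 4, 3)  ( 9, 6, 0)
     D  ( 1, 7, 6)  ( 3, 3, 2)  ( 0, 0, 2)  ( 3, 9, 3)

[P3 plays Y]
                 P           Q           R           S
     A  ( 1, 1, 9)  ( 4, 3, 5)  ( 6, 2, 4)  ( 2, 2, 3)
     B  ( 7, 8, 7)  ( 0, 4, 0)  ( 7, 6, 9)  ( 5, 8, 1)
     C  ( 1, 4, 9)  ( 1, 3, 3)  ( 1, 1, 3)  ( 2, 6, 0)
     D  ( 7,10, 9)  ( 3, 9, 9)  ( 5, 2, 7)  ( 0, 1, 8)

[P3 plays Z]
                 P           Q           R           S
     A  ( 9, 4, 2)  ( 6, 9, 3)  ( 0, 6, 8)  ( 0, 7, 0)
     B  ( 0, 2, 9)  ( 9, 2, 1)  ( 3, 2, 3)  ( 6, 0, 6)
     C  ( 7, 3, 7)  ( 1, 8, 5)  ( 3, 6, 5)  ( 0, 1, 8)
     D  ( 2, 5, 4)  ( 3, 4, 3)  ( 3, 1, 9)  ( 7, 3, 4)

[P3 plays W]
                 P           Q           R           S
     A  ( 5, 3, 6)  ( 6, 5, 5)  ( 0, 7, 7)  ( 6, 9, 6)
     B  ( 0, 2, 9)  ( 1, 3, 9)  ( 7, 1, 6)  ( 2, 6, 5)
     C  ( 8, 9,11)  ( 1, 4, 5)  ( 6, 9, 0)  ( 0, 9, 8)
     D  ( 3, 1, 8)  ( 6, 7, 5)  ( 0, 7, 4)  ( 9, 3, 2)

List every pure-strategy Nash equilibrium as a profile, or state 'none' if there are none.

PSNE = {(C,P,W), (D,P,Y)}

(A,P,X): not NE [P3→Y gives 9>5]
(A,P,Y): not NE [P1→D gives 7>1; P2→Q gives 3>1]
(A,P,Z): not NE [P2→Q gives 9>4; P3→Y gives 9>2]
(A,P,W): not NE [P1→C gives 8>5; P2→S gives 9>3; P3→Y gives 9>6]
(A,Q,X): not NE [P2→P gives 7>5]
(A,Q,Y): not NE [P3→X gives 7>5]
(A,Q,Z): not NE [P1→B gives 9>6; P3→X gives 7>3]
(A,Q,W): not NE [P2→S gives 9>5; P3→X gives 7>5]
(A,R,X): not NE [P1→C gives 9>6; P2→P gives 7>5; P3→Z gives 8>5]
(A,R,Y): not NE [P1→B gives 7>6; P2→Q gives 3>2; P3→Z gives 8>4]
(A,R,Z): not NE [P1→D gives 3>0; P2→Q gives 9>6]
(A,R,W): not NE [P1→B gives 7>0; P2→S gives 9>7; P3→Z gives 8>7]
(A,S,X): not NE [P1→C gives 9>4; P2→P gives 7>4]
(A,S,Y): not NE [P1→B gives 5>2; P2→Q gives 3>2; P3→X gives 9>3]
(A,S,Z): not NE [P1→D gives 7>0; P2→Q gives 9>7; P3→X gives 9>0]
(A,S,W): not NE [P1→D gives 9>6; P3→X gives 9>6]
(B,P,X): not NE [P1→C gives 9>6; P2→S gives 9>7; P3→W gives 9>1]
(B,P,Y): not NE [P3→W gives 9>7]
(B,P,Z): not NE [P1→A gives 9>0]
(B,P,W): not NE [P1→C gives 8>0; P2→S gives 6>2]
(B,Q,X): not NE [P1→C gives 7>6; P2→S gives 9>4; P3→W gives 9>6]
(B,Q,Y): not NE [P1→A gives 4>0; P2→S gives 8>4; P3→W gives 9>0]
(B,Q,Z): not NE [P3→W gives 9>1]
(B,Q,W): not NE [P1→D gives 6>1; P2→S gives 6>3]
(B,R,X): not NE [P2→S gives 9>0; P3→Y gives 9>1]
(B,R,Y): not NE [P2→S gives 8>6]
(B,R,Z): not NE [P3→Y gives 9>3]
(B,R,W): not NE [P2→S gives 6>1; P3→Y gives 9>6]
(B,S,X): not NE [P1→C gives 9>6]
(B,S,Y): not NE [P3→X gives 7>1]
(B,S,Z): not NE [P1→D gives 7>6; P2→R gives 2>0; P3→X gives 7>6]
(B,S,W): not NE [P1→D gives 9>2; P3→X gives 7>5]
(C,P,X): not NE [P2→S gives 6>0; P3→W gives 11>8]
(C,P,Y): not NE [P1→D gives 7>1; P2→S gives 6>4; P3→W gives 11>9]
(C,P,Z): not NE [P1→A gives 9>7; P2→Q gives 8>3; P3→W gives 11>7]
(C,P,W): NE
(C,Q,X): not NE [P3→W gives 5>2]
(C,Q,Y): not NE [P1→A gives 4>1; P2→S gives 6>3; P3→W gives 5>3]
(C,Q,Z): not NE [P1→B gives 9>1]
(C,Q,W): not NE [P1→D gives 6>1; P2→S gives 9>4]
(C,R,X): not NE [P2→S gives 6>4; P3→Z gives 5>3]
(C,R,Y): not NE [P1→B gives 7>1; P2→S gives 6>1; P3→Z gives 5>3]
(C,R,Z): not NE [P2→Q gives 8>6]
(C,R,W): not NE [P1→B gives 7>6; P3→Z gives 5>0]
(C,S,X): not NE [P3→W gives 8>0]
(C,S,Y): not NE [P1→B gives 5>2; P3→W gives 8>0]
(C,S,Z): not NE [P1→D gives 7>0; P2→Q gives 8>1]
(C,S,W): not NE [P1→D gives 9>0]
(D,P,X): not NE [P1→C gives 9>1; P2→S gives 9>7; P3→Y gives 9>6]
(D,P,Y): NE
(D,P,Z): not NE [P1→A gives 9>2; P3→Y gives 9>4]
(D,P,W): not NE [P1→C gives 8>3; P2→R gives 7>1; P3→Y gives 9>8]
(D,Q,X): not NE [P1→C gives 7>3; P2→S gives 9>3; P3→Y gives 9>2]
(D,Q,Y): not NE [P1→A gives 4>3; P2→P gives 10>9]
(D,Q,Z): not NE [P1→B gives 9>3; P2→P gives 5>4; P3→Y gives 9>3]
(D,Q,W): not NE [P3→Y gives 9>5]
(D,R,X): not NE [P1→C gives 9>0; P2→S gives 9>0; P3→Z gives 9>2]
(D,R,Y): not NE [P1→B gives 7>5; P2→P gives 10>2; P3→Z gives 9>7]
(D,R,Z): not NE [P2→P gives 5>1]
(D,R,W): not NE [P1→B gives 7>0; P3→Z gives 9>4]
(D,S,X): not NE [P1→C gives 9>3; P3→Y gives 8>3]
(D,S,Y): not NE [P1→B gives 5>0; P2→P gives 10>1]
(D,S,Z): not NE [P2→P gives 5>3; P3→Y gives 8>4]
(D,S,W): not NE [P2→R gives 7>3; P3→Y gives 8>2]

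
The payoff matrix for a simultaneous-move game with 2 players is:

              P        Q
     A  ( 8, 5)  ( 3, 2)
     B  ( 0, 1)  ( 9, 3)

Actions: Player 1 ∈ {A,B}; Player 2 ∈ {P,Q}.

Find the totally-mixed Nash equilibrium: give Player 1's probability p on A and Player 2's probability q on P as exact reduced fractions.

(p,q) = (2/5, 3/7)

P1 indiff ⇒ q·8+(1-q)·3 = q·0+(1-q)·9 ⇒ q(8) = (1-q)(6) ⇒ q = 3/7
P2 indiff ⇒ p·5+(1-p)·1 = p·2+(1-p)·3 ⇒ p(3) = (1-p)(2) ⇒ p = 2/5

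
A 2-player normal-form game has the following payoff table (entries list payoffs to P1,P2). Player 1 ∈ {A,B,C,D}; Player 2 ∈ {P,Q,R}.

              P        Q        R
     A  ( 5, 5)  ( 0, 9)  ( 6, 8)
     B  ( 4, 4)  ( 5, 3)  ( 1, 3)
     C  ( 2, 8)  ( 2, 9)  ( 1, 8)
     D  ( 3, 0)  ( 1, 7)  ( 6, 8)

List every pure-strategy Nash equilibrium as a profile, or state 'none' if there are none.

(A,P): not NE [P2→Q gives 9>5]
(A,Q): not NE [P1→B gives 5>0]
(A,R): not NE [P2→Q gives 9>8]
(B,P): not NE [P1→A gives 5>4]
(B,Q): not NE [P2→P gives 4>3]
(B,R): not NE [P1→D gives 6>1; P2→P gives 4>3]
(C,P): not NE [P1→A gives 5>2; P2→Q gives 9>8]
(C,Q): not NE [P1→B gives 5>2]
(C,R): not NE [P1→D gives 6>1; P2→Q gives 9>8]
(D,P): not NE [P1→A gives 5>3; P2→R gives 8>0]
(D,Q): not NE [P1→B gives 5>1; P2→R gives 8>7]
(D,R): NE

PSNE = {(D,R)}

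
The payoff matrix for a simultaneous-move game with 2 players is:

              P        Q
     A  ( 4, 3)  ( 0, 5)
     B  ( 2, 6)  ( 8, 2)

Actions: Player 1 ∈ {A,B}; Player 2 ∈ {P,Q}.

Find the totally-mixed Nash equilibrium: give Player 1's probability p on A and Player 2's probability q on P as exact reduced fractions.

P1 indiff ⇒ q·4+(1-q)·0 = q·2+(1-q)·8 ⇒ q(2) = (1-q)(8) ⇒ q = 4/5
P2 indiff ⇒ p·3+(1-p)·6 = p·5+(1-p)·2 ⇒ p(-2) = (1-p)(-4) ⇒ p = 2/3

p=2/3, q=4/5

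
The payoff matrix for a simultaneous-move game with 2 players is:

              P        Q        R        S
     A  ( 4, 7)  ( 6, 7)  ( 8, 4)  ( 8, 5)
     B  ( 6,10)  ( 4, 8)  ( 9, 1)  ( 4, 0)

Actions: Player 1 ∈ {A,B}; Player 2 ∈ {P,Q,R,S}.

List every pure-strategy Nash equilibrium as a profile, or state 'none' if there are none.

Nash profiles: (A,Q), (B,P)

(A,P): not NE [P1→B gives 6>4]
(A,Q): NE
(A,R): not NE [P1→B gives 9>8; P2→Q gives 7>4]
(A,S): not NE [P2→Q gives 7>5]
(B,P): NE
(B,Q): not NE [P1→A gives 6>4; P2→P gives 10>8]
(B,R): not NE [P2→P gives 10>1]
(B,S): not NE [P1→A gives 8>4; P2→P gives 10>0]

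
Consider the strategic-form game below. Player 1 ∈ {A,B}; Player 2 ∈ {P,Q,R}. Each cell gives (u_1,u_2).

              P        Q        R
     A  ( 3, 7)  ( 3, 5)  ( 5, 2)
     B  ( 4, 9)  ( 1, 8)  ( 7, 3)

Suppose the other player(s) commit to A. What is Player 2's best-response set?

P2 best: {P}

u_2(P vs A) = 7
u_2(Q vs A) = 5
u_2(R vs A) = 2
max payoff 7 at {P}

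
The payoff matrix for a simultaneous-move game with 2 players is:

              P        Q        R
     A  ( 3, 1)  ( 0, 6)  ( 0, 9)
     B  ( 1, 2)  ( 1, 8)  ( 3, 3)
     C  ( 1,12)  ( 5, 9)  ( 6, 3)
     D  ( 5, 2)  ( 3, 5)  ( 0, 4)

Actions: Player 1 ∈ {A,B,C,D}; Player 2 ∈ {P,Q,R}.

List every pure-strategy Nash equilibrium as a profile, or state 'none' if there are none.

Equilibria: none

(A,P): not NE [P1→D gives 5>3; P2→R gives 9>1]
(A,Q): not NE [P1→C gives 5>0; P2→R gives 9>6]
(A,R): not NE [P1→C gives 6>0]
(B,P): not NE [P1→D gives 5>1; P2→Q gives 8>2]
(B,Q): not NE [P1→C gives 5>1]
(B,R): not NE [P1→C gives 6>3; P2→Q gives 8>3]
(C,P): not NE [P1→D gives 5>1]
(C,Q): not NE [P2→P gives 12>9]
(C,R): not NE [P2→P gives 12>3]
(D,P): not NE [P2→Q gives 5>2]
(D,Q): not NE [P1→C gives 5>3]
(D,R): not NE [P1→C gives 6>0; P2→Q gives 5>4]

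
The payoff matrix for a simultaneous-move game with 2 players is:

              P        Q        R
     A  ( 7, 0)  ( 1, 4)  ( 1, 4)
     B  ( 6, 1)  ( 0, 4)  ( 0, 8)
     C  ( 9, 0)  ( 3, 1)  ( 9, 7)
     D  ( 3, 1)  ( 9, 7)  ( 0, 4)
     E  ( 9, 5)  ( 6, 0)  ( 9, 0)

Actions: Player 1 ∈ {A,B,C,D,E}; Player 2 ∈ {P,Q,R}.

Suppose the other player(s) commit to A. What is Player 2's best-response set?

u_2(P vs A) = 0
u_2(Q vs A) = 4
u_2(R vs A) = 4
max payoff 4 at {Q,R}

P2 best: {Q,R}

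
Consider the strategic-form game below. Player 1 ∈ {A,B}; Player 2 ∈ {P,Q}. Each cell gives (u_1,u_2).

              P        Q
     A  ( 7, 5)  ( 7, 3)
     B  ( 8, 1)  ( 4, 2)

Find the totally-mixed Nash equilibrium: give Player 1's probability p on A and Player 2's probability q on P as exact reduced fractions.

(p,q) = (1/3, 3/4)

P1 indiff ⇒ q·7+(1-q)·7 = q·8+(1-q)·4 ⇒ q(-1) = (1-q)(-3) ⇒ q = 3/4
P2 indiff ⇒ p·5+(1-p)·1 = p·3+(1-p)·2 ⇒ p(2) = (1-p)(1) ⇒ p = 1/3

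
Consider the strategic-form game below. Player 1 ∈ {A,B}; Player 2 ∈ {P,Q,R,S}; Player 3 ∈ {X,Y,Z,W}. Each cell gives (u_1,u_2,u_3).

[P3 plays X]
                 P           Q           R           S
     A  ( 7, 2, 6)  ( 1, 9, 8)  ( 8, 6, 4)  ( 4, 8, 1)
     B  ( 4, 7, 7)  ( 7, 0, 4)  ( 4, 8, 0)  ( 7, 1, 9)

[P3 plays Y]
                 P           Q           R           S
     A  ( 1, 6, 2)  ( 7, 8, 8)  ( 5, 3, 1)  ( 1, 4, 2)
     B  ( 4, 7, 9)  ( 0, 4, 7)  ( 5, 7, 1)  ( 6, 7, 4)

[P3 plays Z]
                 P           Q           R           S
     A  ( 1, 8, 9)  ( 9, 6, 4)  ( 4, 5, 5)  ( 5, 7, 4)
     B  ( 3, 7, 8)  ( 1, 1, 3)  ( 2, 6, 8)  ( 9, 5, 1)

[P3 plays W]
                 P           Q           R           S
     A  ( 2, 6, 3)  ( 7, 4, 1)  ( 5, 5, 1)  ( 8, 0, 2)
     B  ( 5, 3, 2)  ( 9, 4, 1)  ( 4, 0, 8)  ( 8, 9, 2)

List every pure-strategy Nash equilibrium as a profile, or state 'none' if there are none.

(A,P,X): not NE [P2→Q gives 9>2; P3→Z gives 9>6]
(A,P,Y): not NE [P1→B gives 4>1; P2→Q gives 8>6; P3→Z gives 9>2]
(A,P,Z): not NE [P1→B gives 3>1]
(A,P,W): not NE [P1→B gives 5>2; P3→Z gives 9>3]
(A,Q,X): not NE [P1→B gives 7>1]
(A,Q,Y): NE
(A,Q,Z): not NE [P2→P gives 8>6; P3→Y gives 8>4]
(A,Q,W): not NE [P1→B gives 9>7; P2→P gives 6>4; P3→Y gives 8>1]
(A,R,X): not NE [P2→Q gives 9>6; P3→Z gives 5>4]
(A,R,Y): not NE [P2→Q gives 8>3; P3→Z gives 5>1]
(A,R,Z): not NE [P2→P gives 8>5]
(A,R,W): not NE [P2→P gives 6>5; P3→Z gives 5>1]
(A,S,X): not NE [P1→B gives 7>4; P2→Q gives 9>8; P3→Z gives 4>1]
(A,S,Y): not NE [P1→B gives 6>1; P2→Q gives 8>4; P3→Z gives 4>2]
(A,S,Z): not NE [P1→B gives 9>5; P2→P gives 8>7]
(A,S,W): not NE [P2→P gives 6>0; P3→Z gives 4>2]
(B,P,X): not NE [P1→A gives 7>4; P2→R gives 8>7; P3→Y gives 9>7]
(B,P,Y): NE
(B,P,Z): not NE [P3→Y gives 9>8]
(B,P,W): not NE [P2→S gives 9>3; P3→Y gives 9>2]
(B,Q,X): not NE [P2→R gives 8>0; P3→Y gives 7>4]
(B,Q,Y): not NE [P1→A gives 7>0; P2→S gives 7>4]
(B,Q,Z): not NE [P1→A gives 9>1; P2→P gives 7>1; P3→Y gives 7>3]
(B,Q,W): not NE [P2→S gives 9>4; P3→Y gives 7>1]
(B,R,X): not NE [P1→A gives 8>4; P3→W gives 8>0]
(B,R,Y): not NE [P3→W gives 8>1]
(B,R,Z): not NE [P1→A gives 4>2; P2→P gives 7>6]
(B,R,W): not NE [P1→A gives 5>4; P2→S gives 9>0]
(B,S,X): not NE [P2→R gives 8>1]
(B,S,Y): not NE [P3→X gives 9>4]
(B,S,Z): not NE [P2→P gives 7>5; P3→X gives 9>1]
(B,S,W): not NE [P3→X gives 9>2]

PSNE = {(A,Q,Y), (B,P,Y)}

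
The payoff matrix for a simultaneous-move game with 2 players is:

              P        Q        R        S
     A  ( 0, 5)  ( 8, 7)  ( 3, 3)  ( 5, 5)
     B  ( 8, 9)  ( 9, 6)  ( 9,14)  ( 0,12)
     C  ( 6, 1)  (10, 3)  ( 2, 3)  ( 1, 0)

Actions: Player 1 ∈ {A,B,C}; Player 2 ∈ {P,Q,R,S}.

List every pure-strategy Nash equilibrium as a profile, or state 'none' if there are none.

(A,P): not NE [P1→B gives 8>0; P2→Q gives 7>5]
(A,Q): not NE [P1→C gives 10>8]
(A,R): not NE [P1→B gives 9>3; P2→Q gives 7>3]
(A,S): not NE [P2→Q gives 7>5]
(B,P): not NE [P2→R gives 14>9]
(B,Q): not NE [P1→C gives 10>9; P2→R gives 14>6]
(B,R): NE
(B,S): not NE [P1→A gives 5>0; P2→R gives 14>12]
(C,P): not NE [P1→B gives 8>6; P2→R gives 3>1]
(C,Q): NE
(C,R): not NE [P1→B gives 9>2]
(C,S): not NE [P1→A gives 5>1; P2→R gives 3>0]

PSNE = {(B,R), (C,Q)}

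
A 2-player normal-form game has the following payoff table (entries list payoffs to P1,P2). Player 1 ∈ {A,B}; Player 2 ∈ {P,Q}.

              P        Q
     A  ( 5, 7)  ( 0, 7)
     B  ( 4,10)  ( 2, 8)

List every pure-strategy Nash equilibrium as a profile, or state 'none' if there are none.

PSNE = {(A,P)}

(A,P): NE
(A,Q): not NE [P1→B gives 2>0]
(B,P): not NE [P1→A gives 5>4]
(B,Q): not NE [P2→P gives 10>8]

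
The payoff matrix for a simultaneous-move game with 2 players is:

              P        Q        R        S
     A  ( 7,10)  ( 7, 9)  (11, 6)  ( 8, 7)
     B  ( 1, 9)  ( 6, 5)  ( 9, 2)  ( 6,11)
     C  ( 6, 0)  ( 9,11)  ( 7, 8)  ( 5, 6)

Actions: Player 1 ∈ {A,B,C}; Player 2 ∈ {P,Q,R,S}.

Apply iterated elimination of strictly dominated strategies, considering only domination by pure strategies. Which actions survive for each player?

Survivors P1:{A,C} P2:{P,Q}

P1 drop B (A beats it: P:7>1 Q:7>6 R:11>9 S:8>6)
P2 drop R (Q beats it: A:9>6 C:11>8)
P2 drop S (Q beats it: A:9>7 C:11>6)
P1→{A,C} P2→{P,Q}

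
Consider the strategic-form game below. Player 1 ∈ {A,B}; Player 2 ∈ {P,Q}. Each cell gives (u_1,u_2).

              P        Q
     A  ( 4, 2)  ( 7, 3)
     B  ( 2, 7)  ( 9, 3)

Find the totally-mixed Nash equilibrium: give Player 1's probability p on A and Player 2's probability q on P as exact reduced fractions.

P1 indiff ⇒ q·4+(1-q)·7 = q·2+(1-q)·9 ⇒ q(2) = (1-q)(2) ⇒ q = 1/2
P2 indiff ⇒ p·2+(1-p)·7 = p·3+(1-p)·3 ⇒ p(-1) = (1-p)(-4) ⇒ p = 4/5

P1 mixes 4/5 on A; P2 mixes 1/2 on P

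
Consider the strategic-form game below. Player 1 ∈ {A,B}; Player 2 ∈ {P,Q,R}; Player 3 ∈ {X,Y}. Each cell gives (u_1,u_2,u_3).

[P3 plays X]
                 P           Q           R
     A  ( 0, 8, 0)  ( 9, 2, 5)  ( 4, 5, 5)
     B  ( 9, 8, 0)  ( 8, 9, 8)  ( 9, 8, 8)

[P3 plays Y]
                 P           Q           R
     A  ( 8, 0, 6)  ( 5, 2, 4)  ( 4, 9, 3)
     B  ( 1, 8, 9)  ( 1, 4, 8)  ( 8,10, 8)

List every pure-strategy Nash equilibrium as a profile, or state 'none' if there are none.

(A,P,X): not NE [P1→B gives 9>0; P3→Y gives 6>0]
(A,P,Y): not NE [P2→R gives 9>0]
(A,Q,X): not NE [P2→P gives 8>2]
(A,Q,Y): not NE [P2→R gives 9>2; P3→X gives 5>4]
(A,R,X): not NE [P1→B gives 9>4; P2→P gives 8>5]
(A,R,Y): not NE [P1→B gives 8>4; P3→X gives 5>3]
(B,P,X): not NE [P2→Q gives 9>8; P3→Y gives 9>0]
(B,P,Y): not NE [P1→A gives 8>1; P2→R gives 10>8]
(B,Q,X): not NE [P1→A gives 9>8]
(B,Q,Y): not NE [P1→A gives 5>1; P2→R gives 10>4]
(B,R,X): not NE [P2→Q gives 9>8]
(B,R,Y): NE

PSNE = {(B,R,Y)}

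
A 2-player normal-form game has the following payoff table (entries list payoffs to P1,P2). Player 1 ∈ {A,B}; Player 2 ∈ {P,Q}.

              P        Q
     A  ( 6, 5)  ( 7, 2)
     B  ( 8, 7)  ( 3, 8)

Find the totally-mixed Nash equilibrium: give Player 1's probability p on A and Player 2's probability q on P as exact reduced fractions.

P1 indiff ⇒ q·6+(1-q)·7 = q·8+(1-q)·3 ⇒ q(-2) = (1-q)(-4) ⇒ q = 2/3
P2 indiff ⇒ p·5+(1-p)·7 = p·2+(1-p)·8 ⇒ p(3) = (1-p)(1) ⇒ p = 1/4

(p,q) = (1/4, 2/3)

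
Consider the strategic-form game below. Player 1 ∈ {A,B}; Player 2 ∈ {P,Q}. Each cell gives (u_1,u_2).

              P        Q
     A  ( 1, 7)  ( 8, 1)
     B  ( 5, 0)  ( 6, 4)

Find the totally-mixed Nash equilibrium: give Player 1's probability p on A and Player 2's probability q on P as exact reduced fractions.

P1 indiff ⇒ q·1+(1-q)·8 = q·5+(1-q)·6 ⇒ q(-4) = (1-q)(-2) ⇒ q = 1/3
P2 indiff ⇒ p·7+(1-p)·0 = p·1+(1-p)·4 ⇒ p(6) = (1-p)(4) ⇒ p = 2/5

P1 mixes 2/5 on A; P2 mixes 1/3 on P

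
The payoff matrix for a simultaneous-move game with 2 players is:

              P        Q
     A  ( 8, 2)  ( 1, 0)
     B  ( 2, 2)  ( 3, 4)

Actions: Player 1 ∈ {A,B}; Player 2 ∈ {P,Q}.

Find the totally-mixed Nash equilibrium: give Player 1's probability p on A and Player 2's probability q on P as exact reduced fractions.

P1 mixes 1/2 on A; P2 mixes 1/4 on P

P1 indiff ⇒ q·8+(1-q)·1 = q·2+(1-q)·3 ⇒ q(6) = (1-q)(2) ⇒ q = 1/4
P2 indiff ⇒ p·2+(1-p)·2 = p·0+(1-p)·4 ⇒ p(2) = (1-p)(2) ⇒ p = 1/2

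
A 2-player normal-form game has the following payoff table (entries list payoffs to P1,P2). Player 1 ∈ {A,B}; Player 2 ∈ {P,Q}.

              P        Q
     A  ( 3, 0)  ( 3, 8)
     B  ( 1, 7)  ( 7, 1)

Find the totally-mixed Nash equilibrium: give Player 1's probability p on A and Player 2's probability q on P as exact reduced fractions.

P1 mixes 3/7 on A; P2 mixes 2/3 on P

P1 indiff ⇒ q·3+(1-q)·3 = q·1+(1-q)·7 ⇒ q(2) = (1-q)(4) ⇒ q = 2/3
P2 indiff ⇒ p·0+(1-p)·7 = p·8+(1-p)·1 ⇒ p(-8) = (1-p)(-6) ⇒ p = 3/7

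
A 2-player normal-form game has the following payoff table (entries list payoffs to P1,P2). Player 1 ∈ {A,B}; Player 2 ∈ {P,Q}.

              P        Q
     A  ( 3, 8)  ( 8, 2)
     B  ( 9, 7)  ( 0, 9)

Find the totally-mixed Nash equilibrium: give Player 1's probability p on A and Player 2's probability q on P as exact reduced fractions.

P1 indiff ⇒ q·3+(1-q)·8 = q·9+(1-q)·0 ⇒ q(-6) = (1-q)(-8) ⇒ q = 4/7
P2 indiff ⇒ p·8+(1-p)·7 = p·2+(1-p)·9 ⇒ p(6) = (1-p)(2) ⇒ p = 1/4

P1 mixes 1/4 on A; P2 mixes 4/7 on P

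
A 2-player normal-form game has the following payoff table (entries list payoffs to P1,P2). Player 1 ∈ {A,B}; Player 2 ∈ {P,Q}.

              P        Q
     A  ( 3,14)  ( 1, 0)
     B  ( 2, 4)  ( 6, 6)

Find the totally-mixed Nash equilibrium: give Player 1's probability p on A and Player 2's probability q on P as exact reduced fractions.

p=1/8, q=5/6

P1 indiff ⇒ q·3+(1-q)·1 = q·2+(1-q)·6 ⇒ q(1) = (1-q)(5) ⇒ q = 5/6
P2 indiff ⇒ p·14+(1-p)·4 = p·0+(1-p)·6 ⇒ p(14) = (1-p)(2) ⇒ p = 1/8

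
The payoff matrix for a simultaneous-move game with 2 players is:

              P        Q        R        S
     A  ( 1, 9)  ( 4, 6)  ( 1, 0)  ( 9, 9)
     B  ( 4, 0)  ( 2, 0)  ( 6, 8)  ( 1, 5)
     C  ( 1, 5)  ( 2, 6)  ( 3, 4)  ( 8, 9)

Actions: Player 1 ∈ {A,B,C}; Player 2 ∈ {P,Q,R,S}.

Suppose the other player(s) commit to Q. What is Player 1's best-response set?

u_1(A vs Q) = 4
u_1(B vs Q) = 2
u_1(C vs Q) = 2
max payoff 4 at {A}

BR_1 = {A}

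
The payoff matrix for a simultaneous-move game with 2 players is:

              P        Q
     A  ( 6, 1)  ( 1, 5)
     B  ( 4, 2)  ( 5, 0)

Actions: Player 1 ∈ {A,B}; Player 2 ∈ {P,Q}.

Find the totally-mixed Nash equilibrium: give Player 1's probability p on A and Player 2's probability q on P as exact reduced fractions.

P1 mixes 1/3 on A; P2 mixes 2/3 on P

P1 indiff ⇒ q·6+(1-q)·1 = q·4+(1-q)·5 ⇒ q(2) = (1-q)(4) ⇒ q = 2/3
P2 indiff ⇒ p·1+(1-p)·2 = p·5+(1-p)·0 ⇒ p(-4) = (1-p)(-2) ⇒ p = 1/3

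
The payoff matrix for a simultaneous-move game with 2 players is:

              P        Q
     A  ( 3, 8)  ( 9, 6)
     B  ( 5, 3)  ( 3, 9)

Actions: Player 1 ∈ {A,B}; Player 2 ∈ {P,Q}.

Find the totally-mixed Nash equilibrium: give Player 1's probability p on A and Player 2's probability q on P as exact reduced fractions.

(p,q) = (3/4, 3/4)

P1 indiff ⇒ q·3+(1-q)·9 = q·5+(1-q)·3 ⇒ q(-2) = (1-q)(-6) ⇒ q = 3/4
P2 indiff ⇒ p·8+(1-p)·3 = p·6+(1-p)·9 ⇒ p(2) = (1-p)(6) ⇒ p = 3/4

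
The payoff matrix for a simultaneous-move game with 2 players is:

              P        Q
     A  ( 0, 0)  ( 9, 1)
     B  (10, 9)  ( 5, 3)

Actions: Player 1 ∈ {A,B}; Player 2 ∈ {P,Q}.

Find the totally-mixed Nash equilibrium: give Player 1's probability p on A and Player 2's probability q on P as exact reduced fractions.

P1 indiff ⇒ q·0+(1-q)·9 = q·10+(1-q)·5 ⇒ q(-10) = (1-q)(-4) ⇒ q = 2/7
P2 indiff ⇒ p·0+(1-p)·9 = p·1+(1-p)·3 ⇒ p(-1) = (1-p)(-6) ⇒ p = 6/7

p=6/7, q=2/7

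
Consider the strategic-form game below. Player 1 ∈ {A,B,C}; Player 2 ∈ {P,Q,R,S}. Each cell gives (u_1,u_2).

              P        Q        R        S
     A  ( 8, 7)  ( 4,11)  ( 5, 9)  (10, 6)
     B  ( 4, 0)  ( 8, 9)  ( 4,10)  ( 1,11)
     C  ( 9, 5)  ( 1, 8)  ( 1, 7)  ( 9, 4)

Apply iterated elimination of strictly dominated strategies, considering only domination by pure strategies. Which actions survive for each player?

IESDS → P1:{A,B} P2:{Q,R,S}

P2 drop P (Q beats it: A:11>7 B:9>0 C:8>5)
P1 drop C (A beats it: Q:4>1 R:5>1 S:10>9)
P1→{A,B} P2→{Q,R,S}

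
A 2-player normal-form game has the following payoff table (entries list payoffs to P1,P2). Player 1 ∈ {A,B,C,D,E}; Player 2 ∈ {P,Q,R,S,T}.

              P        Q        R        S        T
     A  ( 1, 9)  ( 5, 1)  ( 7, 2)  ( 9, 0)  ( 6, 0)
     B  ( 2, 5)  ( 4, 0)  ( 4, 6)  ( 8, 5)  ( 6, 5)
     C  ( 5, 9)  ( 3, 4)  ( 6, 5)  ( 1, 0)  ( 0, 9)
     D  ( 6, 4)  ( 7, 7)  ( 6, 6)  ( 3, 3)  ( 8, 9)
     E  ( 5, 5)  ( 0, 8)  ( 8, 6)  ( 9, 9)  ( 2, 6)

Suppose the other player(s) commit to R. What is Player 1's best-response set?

argmax u_1 = {E}

u_1(A vs R) = 7
u_1(B vs R) = 4
u_1(C vs R) = 6
u_1(D vs R) = 6
u_1(E vs R) = 8
max payoff 8 at {E}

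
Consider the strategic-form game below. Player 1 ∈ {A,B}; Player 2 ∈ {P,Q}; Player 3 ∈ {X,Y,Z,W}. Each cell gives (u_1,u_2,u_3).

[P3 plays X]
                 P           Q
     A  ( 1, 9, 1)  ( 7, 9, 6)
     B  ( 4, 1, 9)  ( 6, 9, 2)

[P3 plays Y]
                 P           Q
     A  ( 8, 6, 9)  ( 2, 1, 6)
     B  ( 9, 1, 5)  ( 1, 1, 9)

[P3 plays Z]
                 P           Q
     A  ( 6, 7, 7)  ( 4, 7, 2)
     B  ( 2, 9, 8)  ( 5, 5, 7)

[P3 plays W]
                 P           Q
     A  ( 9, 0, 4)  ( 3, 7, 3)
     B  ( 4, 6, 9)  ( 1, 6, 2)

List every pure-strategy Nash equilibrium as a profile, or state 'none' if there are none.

(A,P,X): not NE [P1→B gives 4>1; P3→Y gives 9>1]
(A,P,Y): not NE [P1→B gives 9>8]
(A,P,Z): not NE [P3→Y gives 9>7]
(A,P,W): not NE [P2→Q gives 7>0; P3→Y gives 9>4]
(A,Q,X): NE
(A,Q,Y): not NE [P2→P gives 6>1]
(A,Q,Z): not NE [P1→B gives 5>4; P3→Y gives 6>2]
(A,Q,W): not NE [P3→Y gives 6>3]
(B,P,X): not NE [P2→Q gives 9>1]
(B,P,Y): not NE [P3→W gives 9>5]
(B,P,Z): not NE [P1→A gives 6>2; P3→W gives 9>8]
(B,P,W): not NE [P1→A gives 9>4]
(B,Q,X): not NE [P1→A gives 7>6; P3→Y gives 9>2]
(B,Q,Y): not NE [P1→A gives 2>1]
(B,Q,Z): not NE [P2→P gives 9>5; P3→Y gives 9>7]
(B,Q,W): not NE [P1→A gives 3>1; P3→Y gives 9>2]

PSNE = {(A,Q,X)}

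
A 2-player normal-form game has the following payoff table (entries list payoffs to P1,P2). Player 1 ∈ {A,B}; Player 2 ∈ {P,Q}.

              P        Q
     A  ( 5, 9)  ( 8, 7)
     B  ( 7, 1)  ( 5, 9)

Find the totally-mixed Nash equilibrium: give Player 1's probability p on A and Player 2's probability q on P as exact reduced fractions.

P1 mixes 4/5 on A; P2 mixes 3/5 on P

P1 indiff ⇒ q·5+(1-q)·8 = q·7+(1-q)·5 ⇒ q(-2) = (1-q)(-3) ⇒ q = 3/5
P2 indiff ⇒ p·9+(1-p)·1 = p·7+(1-p)·9 ⇒ p(2) = (1-p)(8) ⇒ p = 4/5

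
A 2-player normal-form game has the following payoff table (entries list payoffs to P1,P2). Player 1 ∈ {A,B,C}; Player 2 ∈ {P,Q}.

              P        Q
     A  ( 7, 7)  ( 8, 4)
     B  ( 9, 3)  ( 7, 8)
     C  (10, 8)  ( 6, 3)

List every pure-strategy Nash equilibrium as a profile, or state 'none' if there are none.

Nash profiles: (C,P)

(A,P): not NE [P1→C gives 10>7]
(A,Q): not NE [P2→P gives 7>4]
(B,P): not NE [P1→C gives 10>9; P2→Q gives 8>3]
(B,Q): not NE [P1→A gives 8>7]
(C,P): NE
(C,Q): not NE [P1→A gives 8>6; P2→P gives 8>3]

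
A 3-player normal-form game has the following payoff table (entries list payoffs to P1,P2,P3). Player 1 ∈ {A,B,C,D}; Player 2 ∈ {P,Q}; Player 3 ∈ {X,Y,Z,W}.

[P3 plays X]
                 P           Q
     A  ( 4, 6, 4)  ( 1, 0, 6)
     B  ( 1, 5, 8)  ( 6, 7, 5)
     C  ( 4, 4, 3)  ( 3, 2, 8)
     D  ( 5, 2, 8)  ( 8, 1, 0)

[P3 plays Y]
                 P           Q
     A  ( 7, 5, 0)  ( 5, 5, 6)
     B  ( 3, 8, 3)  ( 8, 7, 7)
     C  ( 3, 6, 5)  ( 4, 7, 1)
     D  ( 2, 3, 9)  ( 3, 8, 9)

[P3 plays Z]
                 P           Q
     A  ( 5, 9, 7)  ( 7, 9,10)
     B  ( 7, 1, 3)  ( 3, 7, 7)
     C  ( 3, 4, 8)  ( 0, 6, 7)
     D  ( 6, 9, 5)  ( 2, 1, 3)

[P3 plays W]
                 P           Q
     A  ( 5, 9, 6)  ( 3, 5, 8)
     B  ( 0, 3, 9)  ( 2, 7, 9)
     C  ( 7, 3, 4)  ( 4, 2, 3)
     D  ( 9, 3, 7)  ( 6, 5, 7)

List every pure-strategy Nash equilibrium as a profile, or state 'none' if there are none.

(A,P,X): not NE [P1→D gives 5>4; P3→Z gives 7>4]
(A,P,Y): not NE [P3→Z gives 7>0]
(A,P,Z): not NE [P1→B gives 7>5]
(A,P,W): not NE [P1→D gives 9>5; P3→Z gives 7>6]
(A,Q,X): not NE [P1→D gives 8>1; P2→P gives 6>0; P3→Z gives 10>6]
(A,Q,Y): not NE [P1→B gives 8>5; P3→Z gives 10>6]
(A,Q,Z): NE
(A,Q,W): not NE [P1→D gives 6>3; P2→P gives 9>5; P3→Z gives 10>8]
(B,P,X): not NE [P1→D gives 5>1; P2→Q gives 7>5; P3→W gives 9>8]
(B,P,Y): not NE [P1→A gives 7>3; P3→W gives 9>3]
(B,P,Z): not NE [P2→Q gives 7>1; P3→W gives 9>3]
(B,P,W): not NE [P1→D gives 9>0; P2→Q gives 7>3]
(B,Q,X): not NE [P1→D gives 8>6; P3→W gives 9>5]
(B,Q,Y): not NE [P2→P gives 8>7; P3→W gives 9>7]
(B,Q,Z): not NE [P1→A gives 7>3; P3→W gives 9>7]
(B,Q,W): not NE [P1→D gives 6>2]
(C,P,X): not NE [P1→D gives 5>4; P3→Z gives 8>3]
(C,P,Y): not NE [P1→A gives 7>3; P2→Q gives 7>6; P3→Z gives 8>5]
(C,P,Z): not NE [P1→B gives 7>3; P2→Q gives 6>4]
(C,P,W): not NE [P1→D gives 9>7; P3→Z gives 8>4]
(C,Q,X): not NE [P1→D gives 8>3; P2→P gives 4>2]
(C,Q,Y): not NE [P1→B gives 8>4; P3→X gives 8>1]
(C,Q,Z): not NE [P1→A gives 7>0; P3→X gives 8>7]
(C,Q,W): not NE [P1→D gives 6>4; P2→P gives 3>2; P3→X gives 8>3]
(D,P,X): not NE [P3→Y gives 9>8]
(D,P,Y): not NE [P1→A gives 7>2; P2→Q gives 8>3]
(D,P,Z): not NE [P1→B gives 7>6; P3→Y gives 9>5]
(D,P,W): not NE [P2→Q gives 5>3; P3→Y gives 9>7]
(D,Q,X): not NE [P2→P gives 2>1; P3→Y gives 9>0]
(D,Q,Y): not NE [P1→B gives 8>3]
(D,Q,Z): not NE [P1→A gives 7>2; P2→P gives 9>1; P3→Y gives 9>3]
(D,Q,W): not NE [P3→Y gives 9>7]

Nash profiles: (A,Q,Z)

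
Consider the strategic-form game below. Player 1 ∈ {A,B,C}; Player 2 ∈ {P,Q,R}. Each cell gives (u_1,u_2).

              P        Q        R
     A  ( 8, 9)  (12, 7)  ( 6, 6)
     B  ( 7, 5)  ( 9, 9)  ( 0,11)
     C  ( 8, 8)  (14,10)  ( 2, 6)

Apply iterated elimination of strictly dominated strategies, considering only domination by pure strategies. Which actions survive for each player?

Survivors P1:{A,C} P2:{P,Q}

P1 drop B (A beats it: P:8>7 Q:12>9 R:6>0)
P2 drop R (P beats it: A:9>6 C:8>6)
P1→{A,C} P2→{P,Q}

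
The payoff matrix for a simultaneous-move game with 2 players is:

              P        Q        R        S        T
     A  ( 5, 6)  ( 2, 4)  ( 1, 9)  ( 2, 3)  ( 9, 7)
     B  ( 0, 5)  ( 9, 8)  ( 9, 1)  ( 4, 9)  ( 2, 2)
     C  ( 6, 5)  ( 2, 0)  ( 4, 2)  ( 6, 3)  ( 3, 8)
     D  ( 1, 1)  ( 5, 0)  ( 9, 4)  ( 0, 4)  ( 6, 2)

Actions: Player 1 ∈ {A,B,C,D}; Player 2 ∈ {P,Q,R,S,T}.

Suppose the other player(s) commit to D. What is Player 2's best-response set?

P2 best: {R,S}

u_2(P vs D) = 1
u_2(Q vs D) = 0
u_2(R vs D) = 4
u_2(S vs D) = 4
u_2(T vs D) = 2
max payoff 4 at {R,S}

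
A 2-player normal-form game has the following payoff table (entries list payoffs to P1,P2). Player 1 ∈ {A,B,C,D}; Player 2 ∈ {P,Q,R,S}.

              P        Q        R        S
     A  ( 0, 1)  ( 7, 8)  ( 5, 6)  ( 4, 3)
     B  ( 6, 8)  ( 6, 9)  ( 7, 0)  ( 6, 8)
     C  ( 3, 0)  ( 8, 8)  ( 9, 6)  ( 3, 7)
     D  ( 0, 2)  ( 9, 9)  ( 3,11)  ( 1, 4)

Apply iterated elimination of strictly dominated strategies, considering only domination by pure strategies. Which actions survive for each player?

P2 drop P (Q beats it: A:8>1 B:9>8 C:8>0 D:9>2)
P2 drop S (Q beats it: A:8>3 B:9>8 C:8>7 D:9>4)
P1 drop A (C beats it: Q:8>7 R:9>5)
P1 drop B (C beats it: Q:8>6 R:9>7)
P1→{C,D} P2→{Q,R}

Remaining: P1:{C,D} P2:{Q,R}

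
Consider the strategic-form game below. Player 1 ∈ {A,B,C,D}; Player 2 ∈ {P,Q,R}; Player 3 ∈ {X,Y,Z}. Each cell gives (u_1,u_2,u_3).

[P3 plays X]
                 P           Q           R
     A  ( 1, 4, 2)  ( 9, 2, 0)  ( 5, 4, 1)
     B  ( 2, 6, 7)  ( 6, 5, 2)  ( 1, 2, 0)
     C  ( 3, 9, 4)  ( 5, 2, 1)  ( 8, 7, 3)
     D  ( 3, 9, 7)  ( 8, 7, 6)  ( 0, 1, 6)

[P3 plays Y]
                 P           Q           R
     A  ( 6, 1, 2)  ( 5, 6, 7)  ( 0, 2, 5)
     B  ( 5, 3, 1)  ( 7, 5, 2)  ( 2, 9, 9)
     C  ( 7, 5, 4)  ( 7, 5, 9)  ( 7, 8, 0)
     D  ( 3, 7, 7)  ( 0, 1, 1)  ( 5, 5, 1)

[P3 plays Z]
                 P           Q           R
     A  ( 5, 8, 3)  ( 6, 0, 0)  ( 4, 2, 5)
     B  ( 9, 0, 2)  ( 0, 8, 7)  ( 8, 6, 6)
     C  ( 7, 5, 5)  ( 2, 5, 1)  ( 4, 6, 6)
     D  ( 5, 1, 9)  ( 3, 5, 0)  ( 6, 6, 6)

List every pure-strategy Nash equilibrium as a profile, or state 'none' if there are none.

Equilibria: none

(A,P,X): not NE [P1→D gives 3>1; P3→Z gives 3>2]
(A,P,Y): not NE [P1→C gives 7>6; P2→Q gives 6>1; P3→Z gives 3>2]
(A,P,Z): not NE [P1→B gives 9>5]
(A,Q,X): not NE [P2→R gives 4>2; P3→Y gives 7>0]
(A,Q,Y): not NE [P1→C gives 7>5]
(A,Q,Z): not NE [P2→P gives 8>0; P3→Y gives 7>0]
(A,R,X): not NE [P1→C gives 8>5; P3→Z gives 5>1]
(A,R,Y): not NE [P1→C gives 7>0; P2→Q gives 6>2]
(A,R,Z): not NE [P1→B gives 8>4; P2→P gives 8>2]
(B,P,X): not NE [P1→D gives 3>2]
(B,P,Y): not NE [P1→C gives 7>5; P2→R gives 9>3; P3→X gives 7>1]
(B,P,Z): not NE [P2→Q gives 8>0; P3→X gives 7>2]
(B,Q,X): not NE [P1→A gives 9>6; P2→P gives 6>5; P3→Z gives 7>2]
(B,Q,Y): not NE [P2→R gives 9>5; P3→Z gives 7>2]
(B,Q,Z): not NE [P1→A gives 6>0]
(B,R,X): not NE [P1→C gives 8>1; P2→P gives 6>2; P3→Y gives 9>0]
(B,R,Y): not NE [P1→C gives 7>2]
(B,R,Z): not NE [P2→Q gives 8>6; P3→Y gives 9>6]
(C,P,X): not NE [P3→Z gives 5>4]
(C,P,Y): not NE [P2→R gives 8>5; P3→Z gives 5>4]
(C,P,Z): not NE [P1→B gives 9>7; P2→R gives 6>5]
(C,Q,X): not NE [P1→A gives 9>5; P2→P gives 9>2; P3→Y gives 9>1]
(C,Q,Y): not NE [P2→R gives 8>5]
(C,Q,Z): not NE [P1→A gives 6>2; P2→R gives 6>5; P3→Y gives 9>1]
(C,R,X): not NE [P2→P gives 9>7; P3→Z gives 6>3]
(C,R,Y): not NE [P3→Z gives 6>0]
(C,R,Z): not NE [P1→B gives 8>4]
(D,P,X): not NE [P3→Z gives 9>7]
(D,P,Y): not NE [P1→C gives 7>3; P3→Z gives 9>7]
(D,P,Z): not NE [P1→B gives 9>5; P2→R gives 6>1]
(D,Q,X): not NE [P1→A gives 9>8; P2→P gives 9>7]
(D,Q,Y): not NE [P1→C gives 7>0; P2→P gives 7>1; P3→X gives 6>1]
(D,Q,Z): not NE [P1→A gives 6>3; P2→R gives 6>5; P3→X gives 6>0]
(D,R,X): not NE [P1→C gives 8>0; P2→P gives 9>1]
(D,R,Y): not NE [P1→C gives 7>5; P2→P gives 7>5; P3→Z gives 6>1]
(D,R,Z): not NE [P1→B gives 8>6]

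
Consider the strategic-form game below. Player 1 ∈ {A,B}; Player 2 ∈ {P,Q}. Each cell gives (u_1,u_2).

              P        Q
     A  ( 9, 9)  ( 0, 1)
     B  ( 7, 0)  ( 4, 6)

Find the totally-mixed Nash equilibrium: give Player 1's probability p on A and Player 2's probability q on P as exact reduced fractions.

p=3/7, q=2/3

P1 indiff ⇒ q·9+(1-q)·0 = q·7+(1-q)·4 ⇒ q(2) = (1-q)(4) ⇒ q = 2/3
P2 indiff ⇒ p·9+(1-p)·0 = p·1+(1-p)·6 ⇒ p(8) = (1-p)(6) ⇒ p = 3/7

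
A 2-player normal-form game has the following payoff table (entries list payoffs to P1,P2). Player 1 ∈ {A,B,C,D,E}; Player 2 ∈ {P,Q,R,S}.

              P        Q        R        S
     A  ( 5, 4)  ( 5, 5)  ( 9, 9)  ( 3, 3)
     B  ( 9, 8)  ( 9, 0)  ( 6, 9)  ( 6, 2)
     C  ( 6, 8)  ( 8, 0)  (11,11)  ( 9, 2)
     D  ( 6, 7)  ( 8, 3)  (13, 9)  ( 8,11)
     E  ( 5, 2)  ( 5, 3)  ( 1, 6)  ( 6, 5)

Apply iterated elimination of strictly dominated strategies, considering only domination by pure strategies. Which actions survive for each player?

P1 drop A (C beats it: P:6>5 Q:8>5 R:11>9 S:9>3)
P1 drop E (C beats it: P:6>5 Q:8>5 R:11>1 S:9>6)
P2 drop P (R beats it: B:9>8 C:11>8 D:9>7)
P2 drop Q (R beats it: B:9>0 C:11>0 D:9>3)
P1 drop B (C beats it: R:11>6 S:9>6)
P1→{C,D} P2→{R,S}

Survivors P1:{C,D} P2:{R,S}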